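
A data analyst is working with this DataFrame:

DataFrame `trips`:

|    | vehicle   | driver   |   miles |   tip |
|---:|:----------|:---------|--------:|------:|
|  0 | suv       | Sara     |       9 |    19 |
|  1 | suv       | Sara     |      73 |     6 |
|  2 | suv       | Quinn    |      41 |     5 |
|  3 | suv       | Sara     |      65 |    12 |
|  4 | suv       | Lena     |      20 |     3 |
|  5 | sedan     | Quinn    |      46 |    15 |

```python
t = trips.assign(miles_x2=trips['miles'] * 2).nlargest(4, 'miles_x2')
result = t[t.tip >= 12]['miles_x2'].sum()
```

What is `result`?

add column miles_x2 = trips['miles'] * 2:
  vehicle driver  miles  tip  miles_x2
0     suv   Sara      9   19        18
1     suv   Sara     73    6       146
2     suv  Quinn     41    5        82
3     suv   Sara     65   12       130
4     suv   Lena     20    3        40
5   sedan  Quinn     46   15        92
take 4 rows with largest miles_x2:
  vehicle driver  miles  tip  miles_x2
1     suv   Sara     73    6       146
3     suv   Sara     65   12       130
5   sedan  Quinn     46   15        92
2     suv  Quinn     41    5        82
filter rows where tip >= 12:
  vehicle driver  miles  tip  miles_x2
3     suv   Sara     65   12       130
5   sedan  Quinn     46   15        92
Then the sum of column 'miles_x2': 222

222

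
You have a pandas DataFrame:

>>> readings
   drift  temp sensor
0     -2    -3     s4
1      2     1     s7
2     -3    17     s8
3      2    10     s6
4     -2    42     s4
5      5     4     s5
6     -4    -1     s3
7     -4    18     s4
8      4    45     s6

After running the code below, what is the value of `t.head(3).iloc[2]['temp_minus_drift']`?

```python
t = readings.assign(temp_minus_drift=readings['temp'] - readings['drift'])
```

20

add column temp_minus_drift = readings['temp'] - readings['drift']:
   drift  temp sensor  temp_minus_drift
0     -2    -3     s4                -1
1      2     1     s7                -1
2     -3    17     s8                20
3      2    10     s6                 8
4     -2    42     s4                44
5      5     4     s5                -1
6     -4    -1     s3                 3
7     -4    18     s4                22
8      4    45     s6                41
take first 3 rows:
   drift  temp sensor  temp_minus_drift
0     -2    -3     s4                -1
1      2     1     s7                -1
2     -3    17     s8                20
The value at position 2, column 'temp_minus_drift' is 20.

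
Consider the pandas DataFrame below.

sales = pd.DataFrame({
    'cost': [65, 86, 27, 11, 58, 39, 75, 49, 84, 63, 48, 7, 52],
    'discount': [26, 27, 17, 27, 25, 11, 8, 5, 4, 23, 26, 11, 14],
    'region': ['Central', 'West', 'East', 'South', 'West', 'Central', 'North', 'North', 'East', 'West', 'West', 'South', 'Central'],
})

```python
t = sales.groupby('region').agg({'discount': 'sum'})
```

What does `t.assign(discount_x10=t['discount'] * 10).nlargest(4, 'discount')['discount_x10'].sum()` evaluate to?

group by region, sum of discount:
         discount
region           
Central        51
East           21
North          13
South          38
West          101
add column discount_x10 = t['discount'] * 10:
         discount  discount_x10
region                         
Central        51           510
East           21           210
North          13           130
South          38           380
West          101          1010
take 4 rows with largest discount:
         discount  discount_x10
region                         
West          101          1010
Central        51           510
South          38           380
East           21           210
Reading off the sum of column 'discount_x10', we get 2110.

2110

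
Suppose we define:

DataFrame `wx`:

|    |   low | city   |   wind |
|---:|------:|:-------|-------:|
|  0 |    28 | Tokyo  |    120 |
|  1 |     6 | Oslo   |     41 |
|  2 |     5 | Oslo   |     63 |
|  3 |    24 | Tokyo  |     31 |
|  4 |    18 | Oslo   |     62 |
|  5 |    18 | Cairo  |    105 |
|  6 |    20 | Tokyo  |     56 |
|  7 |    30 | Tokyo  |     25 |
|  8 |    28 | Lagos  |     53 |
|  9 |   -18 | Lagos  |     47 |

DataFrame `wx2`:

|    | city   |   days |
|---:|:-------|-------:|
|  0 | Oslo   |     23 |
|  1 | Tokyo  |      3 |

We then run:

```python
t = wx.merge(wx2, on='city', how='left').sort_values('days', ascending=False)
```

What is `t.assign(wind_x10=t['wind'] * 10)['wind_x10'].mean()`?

merge on 'city' (how='left') → 10 rows:
   low   city  wind  days
0   28  Tokyo   120   3.0
1    6   Oslo    41  23.0
2    5   Oslo    63  23.0
3   24  Tokyo    31   3.0
4   18   Oslo    62  23.0
5   18  Cairo   105   NaN
6   20  Tokyo    56   3.0
7   30  Tokyo    25   3.0
8   28  Lagos    53   NaN
9  -18  Lagos    47   NaN
sort by days descending:
   low   city  wind  days
1    6   Oslo    41  23.0
2    5   Oslo    63  23.0
4   18   Oslo    62  23.0
0   28  Tokyo   120   3.0
3   24  Tokyo    31   3.0
6   20  Tokyo    56   3.0
7   30  Tokyo    25   3.0
5   18  Cairo   105   NaN
8   28  Lagos    53   NaN
9  -18  Lagos    47   NaN
add column wind_x10 = t['wind'] * 10:
   low   city  wind  days  wind_x10
1    6   Oslo    41  23.0       410
2    5   Oslo    63  23.0       630
4   18   Oslo    62  23.0       620
0   28  Tokyo   120   3.0      1200
3   24  Tokyo    31   3.0       310
6   20  Tokyo    56   3.0       560
7   30  Tokyo    25   3.0       250
5   18  Cairo   105   NaN      1050
8   28  Lagos    53   NaN       530
9  -18  Lagos    47   NaN       470

603.0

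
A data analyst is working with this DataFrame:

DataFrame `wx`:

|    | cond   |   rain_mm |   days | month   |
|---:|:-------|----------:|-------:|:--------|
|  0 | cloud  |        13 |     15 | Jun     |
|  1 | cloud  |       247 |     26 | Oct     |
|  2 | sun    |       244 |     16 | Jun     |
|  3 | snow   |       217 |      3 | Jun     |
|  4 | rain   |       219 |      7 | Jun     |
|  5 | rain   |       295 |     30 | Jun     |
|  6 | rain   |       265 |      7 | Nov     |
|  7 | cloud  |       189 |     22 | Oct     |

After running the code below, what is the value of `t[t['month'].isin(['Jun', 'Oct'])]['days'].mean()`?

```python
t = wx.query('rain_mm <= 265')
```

14.8333333333

filter rows where rain_mm <= 265:
    cond  rain_mm  days month
0  cloud       13    15   Jun
1  cloud      247    26   Oct
2    sun      244    16   Jun
3   snow      217     3   Jun
4   rain      219     7   Jun
6   rain      265     7   Nov
7  cloud      189    22   Oct
filter rows where month in ['Jun', 'Oct']:
    cond  rain_mm  days month
0  cloud       13    15   Jun
1  cloud      247    26   Oct
2    sun      244    16   Jun
3   snow      217     3   Jun
4   rain      219     7   Jun
7  cloud      189    22   Oct
Hence 14.8333333333.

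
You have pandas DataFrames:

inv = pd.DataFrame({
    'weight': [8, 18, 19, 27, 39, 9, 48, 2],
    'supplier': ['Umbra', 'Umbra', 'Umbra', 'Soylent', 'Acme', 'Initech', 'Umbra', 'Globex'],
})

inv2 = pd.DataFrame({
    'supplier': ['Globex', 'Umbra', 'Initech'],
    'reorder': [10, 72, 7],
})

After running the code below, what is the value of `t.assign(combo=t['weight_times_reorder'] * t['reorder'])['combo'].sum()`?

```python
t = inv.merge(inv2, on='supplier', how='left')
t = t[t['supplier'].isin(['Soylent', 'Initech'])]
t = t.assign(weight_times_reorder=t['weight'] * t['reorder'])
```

merge on 'supplier' (how='left') → 8 rows:
   weight supplier  reorder
0       8    Umbra     72.0
1      18    Umbra     72.0
2      19    Umbra     72.0
3      27  Soylent      NaN
4      39     Acme      NaN
5       9  Initech      7.0
6      48    Umbra     72.0
7       2   Globex     10.0
filter rows where supplier in ['Soylent', 'Initech']:
   weight supplier  reorder
3      27  Soylent      NaN
5       9  Initech      7.0
add column weight_times_reorder = t['weight'] * t['reorder']:
   weight supplier  reorder  weight_times_reorder
3      27  Soylent      NaN                   NaN
5       9  Initech      7.0                  63.0
add column combo = t['weight_times_reorder'] * t['reorder']:
   weight supplier  reorder  weight_times_reorder  combo
3      27  Soylent      NaN                   NaN    NaN
5       9  Initech      7.0                  63.0  441.0

441.0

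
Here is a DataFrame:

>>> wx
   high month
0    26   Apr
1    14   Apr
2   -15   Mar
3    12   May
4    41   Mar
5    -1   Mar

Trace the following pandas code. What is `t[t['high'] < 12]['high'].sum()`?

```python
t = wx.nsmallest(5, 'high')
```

take 5 rows with smallest high:
   high month
2   -15   Mar
5    -1   Mar
3    12   May
1    14   Apr
0    26   Apr
filter rows where high < 12:
   high month
2   -15   Mar
5    -1   Mar
The sum of column 'high' is -16.

-16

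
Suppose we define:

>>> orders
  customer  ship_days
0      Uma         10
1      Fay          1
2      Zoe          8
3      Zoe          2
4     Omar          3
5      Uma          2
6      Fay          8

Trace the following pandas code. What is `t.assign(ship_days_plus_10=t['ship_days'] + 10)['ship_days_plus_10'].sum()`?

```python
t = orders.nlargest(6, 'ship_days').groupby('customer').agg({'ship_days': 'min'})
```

55

take 6 rows with largest ship_days:
  customer  ship_days
0      Uma         10
2      Zoe          8
6      Fay          8
4     Omar          3
3      Zoe          2
5      Uma          2
group by customer, min of ship_days:
          ship_days
customer           
Fay               8
Omar              3
Uma               2
Zoe               2
add column ship_days_plus_10 = t['ship_days'] + 10:
          ship_days  ship_days_plus_10
customer                              
Fay               8                 18
Omar              3                 13
Uma               2                 12
Zoe               2                 12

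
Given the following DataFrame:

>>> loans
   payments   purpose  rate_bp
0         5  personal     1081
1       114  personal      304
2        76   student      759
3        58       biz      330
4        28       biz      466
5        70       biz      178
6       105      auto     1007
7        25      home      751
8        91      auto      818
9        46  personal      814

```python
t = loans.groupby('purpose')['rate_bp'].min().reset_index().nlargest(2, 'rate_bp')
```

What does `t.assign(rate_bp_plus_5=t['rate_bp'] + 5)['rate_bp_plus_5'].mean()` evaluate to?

group by purpose, min of rate_bp:
purpose
auto        818
biz         178
home        751
personal    304
student     759
Name: rate_bp, dtype: int64
reset_index():
    purpose  rate_bp
0      auto      818
1       biz      178
2      home      751
3  personal      304
4   student      759
take 2 rows with largest rate_bp:
   purpose  rate_bp
0     auto      818
4  student      759
add column rate_bp_plus_5 = t['rate_bp'] + 5:
   purpose  rate_bp  rate_bp_plus_5
0     auto      818             823
4  student      759             764
So mean() = 793.5.

793.5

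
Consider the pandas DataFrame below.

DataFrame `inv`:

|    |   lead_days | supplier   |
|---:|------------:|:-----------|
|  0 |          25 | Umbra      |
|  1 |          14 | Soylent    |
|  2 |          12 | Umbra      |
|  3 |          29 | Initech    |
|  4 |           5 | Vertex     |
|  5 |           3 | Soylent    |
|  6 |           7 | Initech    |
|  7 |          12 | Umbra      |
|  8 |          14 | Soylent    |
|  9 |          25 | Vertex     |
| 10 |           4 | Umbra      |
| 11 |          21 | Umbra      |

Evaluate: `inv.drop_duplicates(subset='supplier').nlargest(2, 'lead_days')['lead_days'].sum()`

drop duplicate supplier (keep=first):
   lead_days supplier
0         25    Umbra
1         14  Soylent
3         29  Initech
4          5   Vertex
take 2 rows with largest lead_days:
   lead_days supplier
3         29  Initech
0         25    Umbra
Hence 54.

54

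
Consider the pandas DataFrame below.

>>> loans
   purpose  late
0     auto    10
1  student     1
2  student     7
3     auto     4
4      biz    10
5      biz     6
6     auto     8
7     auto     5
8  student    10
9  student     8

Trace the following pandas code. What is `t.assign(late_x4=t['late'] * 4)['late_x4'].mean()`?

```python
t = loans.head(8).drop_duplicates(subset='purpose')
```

28.0

take first 8 rows:
   purpose  late
0     auto    10
1  student     1
2  student     7
3     auto     4
4      biz    10
5      biz     6
6     auto     8
7     auto     5
drop duplicate purpose (keep=first):
   purpose  late
0     auto    10
1  student     1
4      biz    10
add column late_x4 = t['late'] * 4:
   purpose  late  late_x4
0     auto    10       40
1  student     1        4
4      biz    10       40
mean of column 'late_x4' → 28.0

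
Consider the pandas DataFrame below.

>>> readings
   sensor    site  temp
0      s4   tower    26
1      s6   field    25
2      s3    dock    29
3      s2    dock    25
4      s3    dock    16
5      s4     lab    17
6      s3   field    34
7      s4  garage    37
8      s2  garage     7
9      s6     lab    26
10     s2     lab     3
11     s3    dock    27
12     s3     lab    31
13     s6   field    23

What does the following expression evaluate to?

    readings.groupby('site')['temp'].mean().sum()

group by site, mean of temp:
site
dock      24.250000
field     27.333333
garage    22.000000
lab       19.250000
tower     26.000000
Name: temp, dtype: float64
Finally, sum of the resulting series = 118.833333333.

118.833333333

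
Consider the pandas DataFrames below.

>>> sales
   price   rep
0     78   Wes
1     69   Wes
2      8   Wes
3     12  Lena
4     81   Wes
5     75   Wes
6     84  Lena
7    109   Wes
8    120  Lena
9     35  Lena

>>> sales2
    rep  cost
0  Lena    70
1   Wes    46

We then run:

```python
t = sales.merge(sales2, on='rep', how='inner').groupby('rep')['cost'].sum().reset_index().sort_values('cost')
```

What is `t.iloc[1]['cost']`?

merge on 'rep' (how='inner') → 10 rows:
   price   rep  cost
0     78   Wes    46
1     69   Wes    46
2      8   Wes    46
3     12  Lena    70
4     81   Wes    46
5     75   Wes    46
6     84  Lena    70
7    109   Wes    46
8    120  Lena    70
9     35  Lena    70
group by rep, sum of cost:
rep
Lena    280
Wes     276
Name: cost, dtype: int64
reset_index():
    rep  cost
0  Lena   280
1   Wes   276
sort by cost:
    rep  cost
1   Wes   276
0  Lena   280

280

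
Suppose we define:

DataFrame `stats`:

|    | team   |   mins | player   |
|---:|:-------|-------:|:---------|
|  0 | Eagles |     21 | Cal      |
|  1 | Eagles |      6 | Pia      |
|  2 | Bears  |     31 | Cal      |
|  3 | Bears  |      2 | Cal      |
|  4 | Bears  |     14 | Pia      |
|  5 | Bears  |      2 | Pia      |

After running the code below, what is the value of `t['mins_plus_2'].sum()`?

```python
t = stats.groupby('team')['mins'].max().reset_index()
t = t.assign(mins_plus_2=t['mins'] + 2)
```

group by team, max of mins:
team
Bears     31
Eagles    21
Name: mins, dtype: int64
reset_index():
     team  mins
0   Bears    31
1  Eagles    21
add column mins_plus_2 = t['mins'] + 2:
     team  mins  mins_plus_2
0   Bears    31           33
1  Eagles    21           23
Reading off the sum of column 'mins_plus_2', we get 56.

56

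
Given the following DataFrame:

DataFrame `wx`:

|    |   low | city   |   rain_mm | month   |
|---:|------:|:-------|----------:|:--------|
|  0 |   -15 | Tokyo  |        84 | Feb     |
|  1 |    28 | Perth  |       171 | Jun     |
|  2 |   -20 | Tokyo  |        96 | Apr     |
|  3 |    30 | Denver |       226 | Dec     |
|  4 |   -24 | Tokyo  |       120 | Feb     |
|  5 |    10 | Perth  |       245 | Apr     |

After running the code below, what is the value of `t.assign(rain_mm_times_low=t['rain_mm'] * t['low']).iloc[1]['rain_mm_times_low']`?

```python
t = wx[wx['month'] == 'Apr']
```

2450

filter rows where month == 'Apr':
   low   city  rain_mm month
2  -20  Tokyo       96   Apr
5   10  Perth      245   Apr
add column rain_mm_times_low = t['rain_mm'] * t['low']:
   low   city  rain_mm month  rain_mm_times_low
2  -20  Tokyo       96   Apr              -1920
5   10  Perth      245   Apr               2450
Hence 2450.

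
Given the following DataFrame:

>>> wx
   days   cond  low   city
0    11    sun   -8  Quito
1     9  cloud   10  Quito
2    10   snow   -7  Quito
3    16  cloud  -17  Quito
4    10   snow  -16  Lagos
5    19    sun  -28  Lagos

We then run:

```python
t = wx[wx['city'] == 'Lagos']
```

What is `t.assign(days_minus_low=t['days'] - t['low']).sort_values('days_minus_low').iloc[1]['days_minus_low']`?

filter rows where city == 'Lagos':
   days  cond  low   city
4    10  snow  -16  Lagos
5    19   sun  -28  Lagos
add column days_minus_low = t['days'] - t['low']:
   days  cond  low   city  days_minus_low
4    10  snow  -16  Lagos              26
5    19   sun  -28  Lagos              47
sort by days_minus_low:
   days  cond  low   city  days_minus_low
4    10  snow  -16  Lagos              26
5    19   sun  -28  Lagos              47
Reading off the value at position 1, column 'days_minus_low', we get 47.

47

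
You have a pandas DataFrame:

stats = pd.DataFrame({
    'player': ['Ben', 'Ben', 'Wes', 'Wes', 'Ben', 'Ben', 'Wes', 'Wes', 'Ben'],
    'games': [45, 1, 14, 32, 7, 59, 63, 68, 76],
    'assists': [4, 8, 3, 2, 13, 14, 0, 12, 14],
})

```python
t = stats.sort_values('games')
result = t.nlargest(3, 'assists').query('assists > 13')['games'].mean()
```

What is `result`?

67.5

sort by games:
  player  games  assists
1    Ben      1        8
4    Ben      7       13
2    Wes     14        3
3    Wes     32        2
0    Ben     45        4
5    Ben     59       14
6    Wes     63        0
7    Wes     68       12
8    Ben     76       14
take 3 rows with largest assists:
  player  games  assists
5    Ben     59       14
8    Ben     76       14
4    Ben      7       13
filter rows where assists > 13:
  player  games  assists
5    Ben     59       14
8    Ben     76       14
Finally, mean of column 'games' = 67.5.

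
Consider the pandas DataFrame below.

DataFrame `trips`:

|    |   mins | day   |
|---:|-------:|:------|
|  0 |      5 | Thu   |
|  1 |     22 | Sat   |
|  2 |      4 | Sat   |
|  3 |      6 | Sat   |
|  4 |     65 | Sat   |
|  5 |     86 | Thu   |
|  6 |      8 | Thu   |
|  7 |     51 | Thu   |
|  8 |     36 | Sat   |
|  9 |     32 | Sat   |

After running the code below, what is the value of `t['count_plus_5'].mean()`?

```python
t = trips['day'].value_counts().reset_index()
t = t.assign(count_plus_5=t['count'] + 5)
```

value_counts of day:
day
Sat    6
Thu    4
Name: count, dtype: int64
reset_index():
   day  count
0  Sat      6
1  Thu      4
add column count_plus_5 = t['count'] + 5:
   day  count  count_plus_5
0  Sat      6            11
1  Thu      4             9
Then the mean of column 'count_plus_5': 10.0

10.0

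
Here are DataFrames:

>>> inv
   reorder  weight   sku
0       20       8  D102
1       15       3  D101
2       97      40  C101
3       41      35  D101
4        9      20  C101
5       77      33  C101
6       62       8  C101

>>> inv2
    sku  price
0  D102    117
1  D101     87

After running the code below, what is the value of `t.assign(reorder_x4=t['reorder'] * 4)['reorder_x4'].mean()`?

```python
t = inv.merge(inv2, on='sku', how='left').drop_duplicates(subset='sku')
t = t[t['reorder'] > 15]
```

234.0

merge on 'sku' (how='left') → 7 rows:
   reorder  weight   sku  price
0       20       8  D102  117.0
1       15       3  D101   87.0
2       97      40  C101    NaN
3       41      35  D101   87.0
4        9      20  C101    NaN
5       77      33  C101    NaN
6       62       8  C101    NaN
drop duplicate sku (keep=first):
   reorder  weight   sku  price
0       20       8  D102  117.0
1       15       3  D101   87.0
2       97      40  C101    NaN
filter rows where reorder > 15:
   reorder  weight   sku  price
0       20       8  D102  117.0
2       97      40  C101    NaN
add column reorder_x4 = t['reorder'] * 4:
   reorder  weight   sku  price  reorder_x4
0       20       8  D102  117.0          80
2       97      40  C101    NaN         388
So mean() = 234.0.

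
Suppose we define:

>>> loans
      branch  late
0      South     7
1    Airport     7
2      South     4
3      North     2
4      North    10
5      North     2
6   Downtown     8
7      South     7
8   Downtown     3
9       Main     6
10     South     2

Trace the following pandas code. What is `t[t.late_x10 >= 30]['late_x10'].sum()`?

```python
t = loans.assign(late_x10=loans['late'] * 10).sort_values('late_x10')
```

add column late_x10 = loans['late'] * 10:
      branch  late  late_x10
0      South     7        70
1    Airport     7        70
2      South     4        40
3      North     2        20
4      North    10       100
5      North     2        20
6   Downtown     8        80
7      South     7        70
8   Downtown     3        30
9       Main     6        60
10     South     2        20
sort by late_x10:
      branch  late  late_x10
3      North     2        20
5      North     2        20
10     South     2        20
8   Downtown     3        30
2      South     4        40
9       Main     6        60
0      South     7        70
1    Airport     7        70
7      South     7        70
6   Downtown     8        80
4      North    10       100
filter rows where late_x10 >= 30:
     branch  late  late_x10
8  Downtown     3        30
2     South     4        40
9      Main     6        60
0     South     7        70
1   Airport     7        70
7     South     7        70
6  Downtown     8        80
4     North    10       100

520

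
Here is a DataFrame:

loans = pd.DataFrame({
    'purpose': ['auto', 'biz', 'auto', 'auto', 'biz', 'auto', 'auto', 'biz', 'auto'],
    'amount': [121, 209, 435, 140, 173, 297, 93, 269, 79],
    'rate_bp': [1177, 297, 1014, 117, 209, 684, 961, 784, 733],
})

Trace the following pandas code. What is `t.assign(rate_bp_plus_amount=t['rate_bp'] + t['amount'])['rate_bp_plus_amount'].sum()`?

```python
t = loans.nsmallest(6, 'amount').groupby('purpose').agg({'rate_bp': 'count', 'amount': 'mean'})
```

take 6 rows with smallest amount:
  purpose  amount  rate_bp
8    auto      79      733
6    auto      93      961
0    auto     121     1177
3    auto     140      117
4     biz     173      209
1     biz     209      297
group by purpose: count(rate_bp), mean(amount):
         rate_bp  amount
purpose                 
auto           4  108.25
biz            2  191.00
add column rate_bp_plus_amount = t['rate_bp'] + t['amount']:
         rate_bp  amount  rate_bp_plus_amount
purpose                                      
auto           4  108.25               112.25
biz            2  191.00               193.00
sum of column 'rate_bp_plus_amount' → 305.25

305.25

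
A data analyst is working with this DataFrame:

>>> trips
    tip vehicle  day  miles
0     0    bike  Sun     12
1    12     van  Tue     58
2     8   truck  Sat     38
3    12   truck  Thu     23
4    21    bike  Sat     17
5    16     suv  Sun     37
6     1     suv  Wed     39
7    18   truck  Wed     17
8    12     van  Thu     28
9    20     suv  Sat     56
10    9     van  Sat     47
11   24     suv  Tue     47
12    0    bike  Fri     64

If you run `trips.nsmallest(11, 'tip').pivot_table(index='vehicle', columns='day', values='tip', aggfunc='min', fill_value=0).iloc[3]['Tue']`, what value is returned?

12

take 11 rows with smallest tip:
    tip vehicle  day  miles
0     0    bike  Sun     12
12    0    bike  Fri     64
6     1     suv  Wed     39
2     8   truck  Sat     38
10    9     van  Sat     47
1    12     van  Tue     58
3    12   truck  Thu     23
8    12     van  Thu     28
5    16     suv  Sun     37
7    18   truck  Wed     17
9    20     suv  Sat     56
pivot: rows=vehicle, cols=day, min(tip):
day      Fri  Sat  Sun  Thu  Tue  Wed
vehicle                              
bike       0    0    0    0    0    0
suv        0   20   16    0    0    1
truck      0    8    0   12    0   18
van        0    9    0   12   12    0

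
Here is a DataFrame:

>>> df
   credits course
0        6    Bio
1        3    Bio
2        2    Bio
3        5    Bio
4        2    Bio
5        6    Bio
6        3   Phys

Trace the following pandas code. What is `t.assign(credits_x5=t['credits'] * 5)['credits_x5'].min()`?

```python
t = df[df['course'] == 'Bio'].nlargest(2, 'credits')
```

30

filter rows where course == 'Bio':
   credits course
0        6    Bio
1        3    Bio
2        2    Bio
3        5    Bio
4        2    Bio
5        6    Bio
take 2 rows with largest credits:
   credits course
0        6    Bio
5        6    Bio
add column credits_x5 = t['credits'] * 5:
   credits course  credits_x5
0        6    Bio          30
5        6    Bio          30
So min() = 30.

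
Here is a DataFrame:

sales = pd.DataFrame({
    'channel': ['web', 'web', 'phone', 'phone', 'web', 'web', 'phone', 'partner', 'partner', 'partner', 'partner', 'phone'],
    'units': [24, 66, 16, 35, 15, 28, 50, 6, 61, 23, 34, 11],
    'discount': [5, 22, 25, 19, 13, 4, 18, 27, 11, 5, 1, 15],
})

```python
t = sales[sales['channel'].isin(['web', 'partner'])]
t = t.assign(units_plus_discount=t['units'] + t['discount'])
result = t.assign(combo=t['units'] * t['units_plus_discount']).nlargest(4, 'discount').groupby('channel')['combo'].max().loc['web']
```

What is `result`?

filter rows where channel in ['web', 'partner']:
    channel  units  discount
0       web     24         5
1       web     66        22
4       web     15        13
5       web     28         4
7   partner      6        27
8   partner     61        11
9   partner     23         5
10  partner     34         1
add column units_plus_discount = t['units'] + t['discount']:
    channel  units  discount  units_plus_discount
0       web     24         5                   29
1       web     66        22                   88
4       web     15        13                   28
5       web     28         4                   32
7   partner      6        27                   33
8   partner     61        11                   72
9   partner     23         5                   28
10  partner     34         1                   35
add column combo = t['units'] * t['units_plus_discount']:
    channel  units  discount  units_plus_discount  combo
0       web     24         5                   29    696
1       web     66        22                   88   5808
4       web     15        13                   28    420
5       web     28         4                   32    896
7   partner      6        27                   33    198
8   partner     61        11                   72   4392
9   partner     23         5                   28    644
10  partner     34         1                   35   1190
take 4 rows with largest discount:
   channel  units  discount  units_plus_discount  combo
7  partner      6        27                   33    198
1      web     66        22                   88   5808
4      web     15        13                   28    420
8  partner     61        11                   72   4392
group by channel, max of combo:
channel
partner    4392
web        5808
Name: combo, dtype: int64
Finally, value at index 'web' = 5808.

5808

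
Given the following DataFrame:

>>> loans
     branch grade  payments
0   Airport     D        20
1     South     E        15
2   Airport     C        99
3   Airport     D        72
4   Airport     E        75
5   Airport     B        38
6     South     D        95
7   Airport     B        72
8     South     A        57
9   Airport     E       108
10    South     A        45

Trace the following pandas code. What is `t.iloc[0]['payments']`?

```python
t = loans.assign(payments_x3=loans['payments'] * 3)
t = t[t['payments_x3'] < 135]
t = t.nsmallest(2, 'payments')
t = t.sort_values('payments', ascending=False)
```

add column payments_x3 = loans['payments'] * 3:
     branch grade  payments  payments_x3
0   Airport     D        20           60
1     South     E        15           45
2   Airport     C        99          297
3   Airport     D        72          216
4   Airport     E        75          225
5   Airport     B        38          114
6     South     D        95          285
7   Airport     B        72          216
8     South     A        57          171
9   Airport     E       108          324
10    South     A        45          135
filter rows where payments_x3 < 135:
    branch grade  payments  payments_x3
0  Airport     D        20           60
1    South     E        15           45
5  Airport     B        38          114
take 2 rows with smallest payments:
    branch grade  payments  payments_x3
1    South     E        15           45
0  Airport     D        20           60
sort by payments descending:
    branch grade  payments  payments_x3
0  Airport     D        20           60
1    South     E        15           45
Then the value at position 0, column 'payments': 20

20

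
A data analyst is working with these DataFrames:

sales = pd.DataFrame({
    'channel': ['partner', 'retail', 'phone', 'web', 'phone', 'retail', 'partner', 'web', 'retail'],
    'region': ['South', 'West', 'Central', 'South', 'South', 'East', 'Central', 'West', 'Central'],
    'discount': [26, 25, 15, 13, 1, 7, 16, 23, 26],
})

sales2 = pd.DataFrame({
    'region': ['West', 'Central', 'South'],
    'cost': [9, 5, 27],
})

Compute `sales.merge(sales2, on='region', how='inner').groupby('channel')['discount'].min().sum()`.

merge on 'region' (how='inner') → 8 rows:
   channel   region  discount  cost
0  partner    South        26    27
1   retail     West        25     9
2    phone  Central        15     5
3      web    South        13    27
4    phone    South         1    27
5  partner  Central        16     5
6      web     West        23     9
7   retail  Central        26     5
group by channel, min of discount:
channel
partner    16
phone       1
retail     25
web        13
Name: discount, dtype: int64

55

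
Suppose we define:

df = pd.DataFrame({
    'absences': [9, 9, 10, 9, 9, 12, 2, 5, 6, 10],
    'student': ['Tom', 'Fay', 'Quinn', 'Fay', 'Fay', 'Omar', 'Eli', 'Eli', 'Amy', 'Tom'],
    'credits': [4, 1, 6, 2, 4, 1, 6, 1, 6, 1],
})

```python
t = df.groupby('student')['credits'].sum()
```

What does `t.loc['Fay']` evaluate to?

7

group by student, sum of credits:
student
Amy      6
Eli      7
Fay      7
Omar     1
Quinn    6
Tom      5
Name: credits, dtype: int64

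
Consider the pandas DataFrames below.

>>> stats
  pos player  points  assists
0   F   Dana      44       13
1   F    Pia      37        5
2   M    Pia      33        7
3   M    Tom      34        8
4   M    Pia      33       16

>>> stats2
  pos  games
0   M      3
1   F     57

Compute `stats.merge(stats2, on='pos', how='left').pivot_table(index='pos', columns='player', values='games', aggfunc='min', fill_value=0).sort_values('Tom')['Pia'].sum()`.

60

merge on 'pos' (how='left') → 5 rows:
  pos player  points  assists  games
0   F   Dana      44       13     57
1   F    Pia      37        5     57
2   M    Pia      33        7      3
3   M    Tom      34        8      3
4   M    Pia      33       16      3
pivot: rows=pos, cols=player, min(games):
player  Dana  Pia  Tom
pos                   
F         57   57    0
M          0    3    3
sort by Tom:
player  Dana  Pia  Tom
pos                   
F         57   57    0
M          0    3    3
Reading off the sum of column 'Pia', we get 60.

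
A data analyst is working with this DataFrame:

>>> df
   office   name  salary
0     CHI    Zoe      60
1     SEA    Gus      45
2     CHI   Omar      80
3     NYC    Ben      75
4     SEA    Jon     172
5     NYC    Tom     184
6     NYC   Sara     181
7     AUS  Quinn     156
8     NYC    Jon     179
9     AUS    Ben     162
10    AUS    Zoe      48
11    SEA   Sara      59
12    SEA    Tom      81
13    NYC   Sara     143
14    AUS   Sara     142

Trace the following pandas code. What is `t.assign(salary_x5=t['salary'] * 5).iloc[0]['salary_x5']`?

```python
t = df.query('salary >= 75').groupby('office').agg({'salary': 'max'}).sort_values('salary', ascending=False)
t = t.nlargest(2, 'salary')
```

filter rows where salary >= 75:
   office   name  salary
2     CHI   Omar      80
3     NYC    Ben      75
4     SEA    Jon     172
5     NYC    Tom     184
6     NYC   Sara     181
7     AUS  Quinn     156
8     NYC    Jon     179
9     AUS    Ben     162
12    SEA    Tom      81
13    NYC   Sara     143
14    AUS   Sara     142
group by office, max of salary:
        salary
office        
AUS        162
CHI         80
NYC        184
SEA        172
sort by salary descending:
        salary
office        
NYC        184
SEA        172
AUS        162
CHI         80
take 2 rows with largest salary:
        salary
office        
NYC        184
SEA        172
add column salary_x5 = t['salary'] * 5:
        salary  salary_x5
office                   
NYC        184        920
SEA        172        860
Reading off the value at position 0, column 'salary_x5', we get 920.

920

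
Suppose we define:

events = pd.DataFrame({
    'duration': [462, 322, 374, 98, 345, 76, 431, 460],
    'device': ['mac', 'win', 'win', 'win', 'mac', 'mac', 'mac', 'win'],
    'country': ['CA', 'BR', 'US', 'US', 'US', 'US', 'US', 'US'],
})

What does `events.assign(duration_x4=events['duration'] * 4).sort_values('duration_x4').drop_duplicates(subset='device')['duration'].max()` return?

add column duration_x4 = events['duration'] * 4:
   duration device country  duration_x4
0       462    mac      CA         1848
1       322    win      BR         1288
2       374    win      US         1496
3        98    win      US          392
4       345    mac      US         1380
5        76    mac      US          304
6       431    mac      US         1724
7       460    win      US         1840
sort by duration_x4:
   duration device country  duration_x4
5        76    mac      US          304
3        98    win      US          392
1       322    win      BR         1288
4       345    mac      US         1380
2       374    win      US         1496
6       431    mac      US         1724
7       460    win      US         1840
0       462    mac      CA         1848
drop duplicate device (keep=first):
   duration device country  duration_x4
5        76    mac      US          304
3        98    win      US          392
Reading off the max of column 'duration', we get 98.

98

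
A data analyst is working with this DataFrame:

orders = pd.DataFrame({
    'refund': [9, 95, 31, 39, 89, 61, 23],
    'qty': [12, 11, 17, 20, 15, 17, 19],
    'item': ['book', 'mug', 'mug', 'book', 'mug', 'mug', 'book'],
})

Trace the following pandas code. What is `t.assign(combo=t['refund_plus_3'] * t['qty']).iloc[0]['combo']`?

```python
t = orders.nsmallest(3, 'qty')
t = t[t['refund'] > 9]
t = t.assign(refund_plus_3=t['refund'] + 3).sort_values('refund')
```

take 3 rows with smallest qty:
   refund  qty  item
1      95   11   mug
0       9   12  book
4      89   15   mug
filter rows where refund > 9:
   refund  qty item
1      95   11  mug
4      89   15  mug
add column refund_plus_3 = t['refund'] + 3:
   refund  qty item  refund_plus_3
1      95   11  mug             98
4      89   15  mug             92
sort by refund:
   refund  qty item  refund_plus_3
4      89   15  mug             92
1      95   11  mug             98
add column combo = t['refund_plus_3'] * t['qty']:
   refund  qty item  refund_plus_3  combo
4      89   15  mug             92   1380
1      95   11  mug             98   1078
Then the value at position 0, column 'combo': 1380

1380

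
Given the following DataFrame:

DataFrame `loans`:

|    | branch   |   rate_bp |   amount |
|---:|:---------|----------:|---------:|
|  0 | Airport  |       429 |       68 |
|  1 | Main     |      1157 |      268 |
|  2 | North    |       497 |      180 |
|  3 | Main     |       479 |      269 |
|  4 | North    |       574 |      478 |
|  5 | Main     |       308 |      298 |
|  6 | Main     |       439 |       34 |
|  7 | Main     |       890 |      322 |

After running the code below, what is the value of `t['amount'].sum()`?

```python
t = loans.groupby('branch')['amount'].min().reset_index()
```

group by branch, min of amount:
branch
Airport     68
Main        34
North      180
Name: amount, dtype: int64
reset_index():
    branch  amount
0  Airport      68
1     Main      34
2    North     180
Finally, sum of column 'amount' = 282.

282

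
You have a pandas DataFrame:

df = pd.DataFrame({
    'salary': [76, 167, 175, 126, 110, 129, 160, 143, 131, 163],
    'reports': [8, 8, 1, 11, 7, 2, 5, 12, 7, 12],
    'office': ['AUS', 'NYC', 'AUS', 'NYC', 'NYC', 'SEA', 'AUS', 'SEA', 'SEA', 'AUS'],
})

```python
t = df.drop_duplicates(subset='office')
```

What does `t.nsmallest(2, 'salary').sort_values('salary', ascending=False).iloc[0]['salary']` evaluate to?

drop duplicate office (keep=first):
   salary  reports office
0      76        8    AUS
1     167        8    NYC
5     129        2    SEA
take 2 rows with smallest salary:
   salary  reports office
0      76        8    AUS
5     129        2    SEA
sort by salary descending:
   salary  reports office
5     129        2    SEA
0      76        8    AUS
Finally, value at position 0, column 'salary' = 129.

129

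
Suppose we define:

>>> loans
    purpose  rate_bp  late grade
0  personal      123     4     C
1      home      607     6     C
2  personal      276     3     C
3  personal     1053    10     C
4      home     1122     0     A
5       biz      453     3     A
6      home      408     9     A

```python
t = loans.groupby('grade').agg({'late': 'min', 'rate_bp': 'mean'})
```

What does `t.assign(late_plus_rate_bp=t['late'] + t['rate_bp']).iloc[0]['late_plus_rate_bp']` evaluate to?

661.0

group by grade: min(late), mean(rate_bp):
       late  rate_bp
grade               
A         0   661.00
C         3   514.75
add column late_plus_rate_bp = t['late'] + t['rate_bp']:
       late  rate_bp  late_plus_rate_bp
grade                                  
A         0   661.00             661.00
C         3   514.75             517.75
The value at position 0, column 'late_plus_rate_bp' is 661.0.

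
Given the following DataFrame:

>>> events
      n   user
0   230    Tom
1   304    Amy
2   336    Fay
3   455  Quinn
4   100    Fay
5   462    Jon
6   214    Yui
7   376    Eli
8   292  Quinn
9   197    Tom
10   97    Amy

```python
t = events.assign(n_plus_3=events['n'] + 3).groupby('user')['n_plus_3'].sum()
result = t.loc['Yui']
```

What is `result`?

add column n_plus_3 = events['n'] + 3:
      n   user  n_plus_3
0   230    Tom       233
1   304    Amy       307
2   336    Fay       339
3   455  Quinn       458
4   100    Fay       103
5   462    Jon       465
6   214    Yui       217
7   376    Eli       379
8   292  Quinn       295
9   197    Tom       200
10   97    Amy       100
group by user, sum of n_plus_3:
user
Amy      407
Eli      379
Fay      442
Jon      465
Quinn    753
Tom      433
Yui      217
Name: n_plus_3, dtype: int64
value at index 'Yui' → 217

217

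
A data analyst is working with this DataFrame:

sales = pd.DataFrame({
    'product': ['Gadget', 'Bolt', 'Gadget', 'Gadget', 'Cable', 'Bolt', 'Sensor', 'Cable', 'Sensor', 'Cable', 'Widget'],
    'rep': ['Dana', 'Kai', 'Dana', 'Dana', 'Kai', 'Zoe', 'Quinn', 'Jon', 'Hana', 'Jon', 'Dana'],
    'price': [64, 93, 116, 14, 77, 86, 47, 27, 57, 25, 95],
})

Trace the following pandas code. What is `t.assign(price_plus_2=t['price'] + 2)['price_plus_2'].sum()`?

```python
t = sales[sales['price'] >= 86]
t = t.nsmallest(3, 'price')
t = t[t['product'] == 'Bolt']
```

filter rows where price >= 86:
   product   rep  price
1     Bolt   Kai     93
2   Gadget  Dana    116
5     Bolt   Zoe     86
10  Widget  Dana     95
take 3 rows with smallest price:
   product   rep  price
5     Bolt   Zoe     86
1     Bolt   Kai     93
10  Widget  Dana     95
filter rows where product == 'Bolt':
  product  rep  price
5    Bolt  Zoe     86
1    Bolt  Kai     93
add column price_plus_2 = t['price'] + 2:
  product  rep  price  price_plus_2
5    Bolt  Zoe     86            88
1    Bolt  Kai     93            95
Reading off the sum of column 'price_plus_2', we get 183.

183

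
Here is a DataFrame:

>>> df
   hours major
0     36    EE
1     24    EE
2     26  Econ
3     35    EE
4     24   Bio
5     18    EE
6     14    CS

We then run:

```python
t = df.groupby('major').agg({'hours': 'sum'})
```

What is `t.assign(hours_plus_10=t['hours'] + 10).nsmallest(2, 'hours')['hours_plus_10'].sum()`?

group by major, sum of hours:
       hours
major       
Bio       24
CS        14
EE       113
Econ      26
add column hours_plus_10 = t['hours'] + 10:
       hours  hours_plus_10
major                      
Bio       24             34
CS        14             24
EE       113            123
Econ      26             36
take 2 rows with smallest hours:
       hours  hours_plus_10
major                      
CS        14             24
Bio       24             34
Reading off the sum of column 'hours_plus_10', we get 58.

58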